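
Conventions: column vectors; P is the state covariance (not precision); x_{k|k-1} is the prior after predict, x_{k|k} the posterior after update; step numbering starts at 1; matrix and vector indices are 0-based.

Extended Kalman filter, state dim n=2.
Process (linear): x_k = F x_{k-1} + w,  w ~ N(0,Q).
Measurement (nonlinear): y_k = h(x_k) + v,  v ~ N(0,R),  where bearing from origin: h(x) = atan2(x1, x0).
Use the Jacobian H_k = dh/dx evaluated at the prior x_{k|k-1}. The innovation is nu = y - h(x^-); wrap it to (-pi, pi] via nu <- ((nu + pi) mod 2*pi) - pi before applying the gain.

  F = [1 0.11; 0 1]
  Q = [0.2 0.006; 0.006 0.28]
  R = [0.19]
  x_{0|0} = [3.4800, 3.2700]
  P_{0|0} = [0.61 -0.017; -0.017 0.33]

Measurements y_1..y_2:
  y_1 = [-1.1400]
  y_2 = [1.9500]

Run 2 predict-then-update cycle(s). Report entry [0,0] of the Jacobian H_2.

step 1: x^-=[3.8397, 3.2700]  P^-=[0.8103 0.0253; 0.0253 0.6100]  H_jac=[-0.1286 0.1510]  S=[0.2163]  K=[-0.4639; 0.4107]  nu=[-1.8454]  x^+=[4.6958, 2.5122]  P^+=[0.7637 0.0665; 0.0665 0.5735]
step 2: x^-=[4.9721, 2.5122]  P^-=[0.9853 0.1356; 0.1356 0.8535]  H_jac=[-0.0810 0.1602]  S=[0.2148]  K=[-0.2701; 0.5854]  nu=[1.4822]  x^+=[4.5718, 3.3798]  P^+=[0.9696 0.1696; 0.1696 0.7799]

H_jac[0,0] = -0.0810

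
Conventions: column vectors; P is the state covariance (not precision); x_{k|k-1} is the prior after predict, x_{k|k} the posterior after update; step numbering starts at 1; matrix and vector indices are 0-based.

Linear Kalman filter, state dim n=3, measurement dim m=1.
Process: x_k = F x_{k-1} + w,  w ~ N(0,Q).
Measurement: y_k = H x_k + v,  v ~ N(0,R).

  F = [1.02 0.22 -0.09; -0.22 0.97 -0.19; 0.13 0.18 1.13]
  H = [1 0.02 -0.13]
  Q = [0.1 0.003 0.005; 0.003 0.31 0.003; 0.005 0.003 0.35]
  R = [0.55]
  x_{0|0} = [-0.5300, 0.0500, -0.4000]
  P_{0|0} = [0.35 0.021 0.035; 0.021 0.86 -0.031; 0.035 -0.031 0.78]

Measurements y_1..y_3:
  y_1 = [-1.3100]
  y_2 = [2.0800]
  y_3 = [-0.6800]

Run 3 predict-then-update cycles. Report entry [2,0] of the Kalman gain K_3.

step 1: x^-=[-0.4936, 0.2411, -0.5119]  P^-=[0.5163 0.1390 0.0433; 0.1390 1.1697 -0.0650; 0.0433 -0.0650 1.3784]  S=[1.0847]  K=[0.4734; 0.1575; -0.1265]  nu=[-0.8878]  x^+=[-0.9138, 0.1013, -0.3996]  P^+=[0.2733 0.0581 0.1083; 0.0581 1.1428 -0.0434; 0.1083 -0.0434 1.3611]
step 2: x^-=[-0.8739, 0.3752, -0.5522]  P^-=[0.4586 0.2503 0.0738; 0.2503 1.4478 -0.1681; 0.0738 -0.1681 2.1465]  S=[1.0371]  K=[0.4377; 0.2903; -0.2011]  nu=[2.8746]  x^+=[0.3844, 1.2098, -1.1303]  P^+=[0.2598 0.1185 0.1651; 0.1185 1.3604 -0.1076; 0.1651 -0.1076 2.1045]
step 3: x^-=[0.7600, 1.3037, -1.0095]  P^-=[0.4804 0.3676 0.0678; 0.3676 1.6814 -0.3679; 0.0678 -0.3679 3.0960]  S=[1.0823]  K=[0.4425; 0.4149; -0.3160]  nu=[-1.5973]  x^+=[0.0532, 0.6409, -0.5047]  P^+=[0.2685 0.1689 0.2192; 0.1689 1.4951 -0.2260; 0.2192 -0.2260 2.9880]

K[2,0] = -0.3160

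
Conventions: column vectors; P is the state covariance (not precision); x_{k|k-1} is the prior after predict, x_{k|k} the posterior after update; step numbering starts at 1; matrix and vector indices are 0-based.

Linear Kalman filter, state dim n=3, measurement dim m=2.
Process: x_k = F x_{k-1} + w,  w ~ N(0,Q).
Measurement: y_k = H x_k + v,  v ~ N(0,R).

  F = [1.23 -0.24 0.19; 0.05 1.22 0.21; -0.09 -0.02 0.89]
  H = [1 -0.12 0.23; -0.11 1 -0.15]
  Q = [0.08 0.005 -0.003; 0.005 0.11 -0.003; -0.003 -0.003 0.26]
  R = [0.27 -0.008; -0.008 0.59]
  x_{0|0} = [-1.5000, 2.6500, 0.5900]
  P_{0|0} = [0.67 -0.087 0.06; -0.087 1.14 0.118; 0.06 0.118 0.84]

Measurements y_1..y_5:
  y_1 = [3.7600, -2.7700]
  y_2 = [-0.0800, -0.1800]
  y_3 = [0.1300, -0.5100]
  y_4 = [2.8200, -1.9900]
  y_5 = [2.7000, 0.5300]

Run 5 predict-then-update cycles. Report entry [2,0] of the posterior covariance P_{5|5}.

P_post[2,0] = -0.0964

step 1: x^-=[-2.3689, 3.2819, 0.6071]  P^-=[1.2583 -0.3461 0.1096; -0.3461 1.8966 0.2620; 0.1096 0.2620 0.9171]  S=[1.7231 -0.7106; -0.7106 2.5236]  K=[0.7774 0.0204; 0.0133 0.7548; 0.2106 0.1038]  nu=[6.3831, -6.2214]  x^+=[2.4663, -1.3292, 1.3055]  P^+=[0.2385 0.0144 -0.1174; 0.0144 0.4728 0.1733; -0.1174 0.1733 0.8446]
step 2: x^-=[3.6006, -1.2242, 0.9665]  P^-=[0.4193 -0.0636 -0.0486; -0.0636 0.9397 0.3251; -0.0486 0.3251 0.9438]  S=[0.7277 -0.1748; -0.1748 1.4708]  K=[0.5709 -0.0018; 0.0072 0.6113; 0.2149 0.1540]  nu=[-4.0498, 1.5852]  x^+=[1.2858, -0.2842, 0.3402]  P^+=[0.1818 -0.0040 -0.1221; -0.0040 0.3915 0.2087; -0.1221 0.2087 0.8869]
step 3: x^-=[1.7144, -0.2110, 0.1927]  P^-=[0.3358 -0.0638 -0.0483; -0.0638 0.8362 0.3754; -0.0483 0.3754 0.9763]  S=[0.6419 -0.1421; -0.1421 1.3520]  K=[0.5144 -0.0151; 0.0078 0.5828; 0.2486 0.1994]  nu=[-1.6541, -0.0815]  x^+=[0.8648, -0.2713, -0.2347]  P^+=[0.1634 -0.0119 -0.1122; -0.0119 0.3782 0.2379; -0.1122 0.2379 0.8969]
step 4: x^-=[1.0842, -0.3371, -0.2813]  P^-=[0.3142 -0.0645 -0.0402; -0.0645 0.8309 0.4104; -0.0402 0.4104 0.9814]  S=[0.6225 -0.1327; -0.1327 1.3365]  K=[0.4981 -0.0202; 0.0119 0.5821; 0.2672 0.2268]  nu=[1.7601, -1.5759]  x^+=[1.9927, -1.2335, -0.1683]  P^+=[0.1566 -0.0141 -0.1027; -0.0141 0.3798 0.2530; -0.1027 0.2530 0.8843]
step 5: x^-=[2.7151, -1.4405, -0.3044]  P^-=[0.3079 -0.0638 -0.0346; -0.0638 0.8404 0.4249; -0.0346 0.4249 0.9693]  S=[0.6173 -0.1294; -0.1294 1.3414]  K=[0.4939 -0.0213; 0.0143 0.5856; 0.2723 0.2375]  nu=[-0.1179, 2.2235]  x^+=[2.6094, -0.1401, 0.1915]  P^+=[0.1540 -0.0140 -0.0964; -0.0140 0.3824 0.2570; -0.0964 0.2570 0.8646]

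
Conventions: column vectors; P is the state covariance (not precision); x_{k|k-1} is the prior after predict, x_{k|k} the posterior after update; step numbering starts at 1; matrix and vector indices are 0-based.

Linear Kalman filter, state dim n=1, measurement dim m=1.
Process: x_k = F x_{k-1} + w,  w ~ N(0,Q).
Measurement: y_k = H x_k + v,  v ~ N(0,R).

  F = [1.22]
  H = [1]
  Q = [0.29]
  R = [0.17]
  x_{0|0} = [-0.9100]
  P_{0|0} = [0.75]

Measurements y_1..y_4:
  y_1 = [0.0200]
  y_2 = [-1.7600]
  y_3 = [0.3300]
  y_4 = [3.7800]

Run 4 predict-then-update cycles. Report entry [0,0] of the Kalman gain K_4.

K[0,0] = 0.7372

step 1: x^-=[-1.1102]  P^-=[1.4063]  S=[1.5763]  K=[0.8922]  nu=[1.1302]  x^+=[-0.1019]  P^+=[0.1517]
step 2: x^-=[-0.1243]  P^-=[0.5157]  S=[0.6857]  K=[0.7521]  nu=[-1.6357]  x^+=[-1.3545]  P^+=[0.1279]
step 3: x^-=[-1.6525]  P^-=[0.4803]  S=[0.6503]  K=[0.7386]  nu=[1.9825]  x^+=[-0.1883]  P^+=[0.1256]
step 4: x^-=[-0.2297]  P^-=[0.4769]  S=[0.6469]  K=[0.7372]  nu=[4.0097]  x^+=[2.7263]  P^+=[0.1253]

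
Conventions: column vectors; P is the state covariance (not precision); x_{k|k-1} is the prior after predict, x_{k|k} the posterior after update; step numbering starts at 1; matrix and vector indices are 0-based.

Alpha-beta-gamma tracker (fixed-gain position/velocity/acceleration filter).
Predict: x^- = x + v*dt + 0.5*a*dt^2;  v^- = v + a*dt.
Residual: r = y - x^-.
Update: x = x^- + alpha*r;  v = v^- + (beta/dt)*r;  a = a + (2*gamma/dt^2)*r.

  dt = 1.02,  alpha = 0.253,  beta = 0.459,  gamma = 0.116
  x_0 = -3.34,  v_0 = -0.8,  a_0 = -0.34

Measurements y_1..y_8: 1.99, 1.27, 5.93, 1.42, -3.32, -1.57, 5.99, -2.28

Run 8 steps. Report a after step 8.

step 1: x_pred=-4.3329  r=6.3229  x^+=-2.7332  v^+=1.6985  a^+=1.0699
step 2: x_pred=-0.4441  r=1.7141  x^+=-0.0105  v^+=3.5612  a^+=1.4522
step 3: x_pred=4.3774  r=1.5526  x^+=4.7702  v^+=5.7411  a^+=1.7984
step 4: x_pred=11.5616  r=-10.1416  x^+=8.9958  v^+=3.0117  a^+=-0.4631
step 5: x_pred=11.8269  r=-15.1469  x^+=7.9947  v^+=-4.2767  a^+=-3.8407
step 6: x_pred=1.6345  r=-3.2045  x^+=0.8238  v^+=-9.6363  a^+=-4.5553
step 7: x_pred=-11.3749  r=17.3649  x^+=-6.9816  v^+=-6.4685  a^+=-0.6831
step 8: x_pred=-13.9348  r=11.6548  x^+=-10.9861  v^+=-1.9206  a^+=1.9158

a_post = 1.9158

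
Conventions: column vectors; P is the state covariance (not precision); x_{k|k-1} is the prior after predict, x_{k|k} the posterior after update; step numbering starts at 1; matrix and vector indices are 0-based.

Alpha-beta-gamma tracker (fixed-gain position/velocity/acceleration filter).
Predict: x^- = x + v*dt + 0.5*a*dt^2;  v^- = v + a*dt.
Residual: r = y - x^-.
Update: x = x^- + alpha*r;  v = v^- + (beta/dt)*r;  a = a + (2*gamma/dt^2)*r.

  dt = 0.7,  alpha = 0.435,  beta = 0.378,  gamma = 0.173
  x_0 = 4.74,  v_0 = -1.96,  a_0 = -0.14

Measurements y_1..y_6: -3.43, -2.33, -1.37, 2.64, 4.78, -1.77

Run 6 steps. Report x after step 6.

step 1: x_pred=3.3337  r=-6.7637  x^+=0.3915  v^+=-5.7104  a^+=-4.9160
step 2: x_pred=-4.8102  r=2.4802  x^+=-3.7313  v^+=-7.8123  a^+=-3.1647
step 3: x_pred=-9.9753  r=8.6053  x^+=-6.2320  v^+=-5.3807  a^+=2.9117
step 4: x_pred=-9.2851  r=11.9251  x^+=-4.0977  v^+=3.0970  a^+=11.3323
step 5: x_pred=0.8466  r=3.9334  x^+=2.5577  v^+=13.1536  a^+=14.1097
step 6: x_pred=15.2221  r=-16.9921  x^+=7.8305  v^+=13.8547  a^+=2.1112

x_post = 7.8305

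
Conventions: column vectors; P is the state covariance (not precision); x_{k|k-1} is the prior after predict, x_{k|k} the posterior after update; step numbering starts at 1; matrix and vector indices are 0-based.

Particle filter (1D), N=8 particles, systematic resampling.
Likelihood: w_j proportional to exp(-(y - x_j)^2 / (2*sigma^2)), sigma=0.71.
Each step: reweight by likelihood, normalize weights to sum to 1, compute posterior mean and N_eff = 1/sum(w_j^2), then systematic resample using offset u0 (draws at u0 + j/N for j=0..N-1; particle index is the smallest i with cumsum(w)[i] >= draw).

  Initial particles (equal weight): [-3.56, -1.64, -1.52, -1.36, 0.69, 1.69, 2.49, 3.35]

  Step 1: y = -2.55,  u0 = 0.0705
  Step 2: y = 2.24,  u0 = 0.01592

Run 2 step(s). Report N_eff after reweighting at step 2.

N_eff = 3.2173

step 1: w=[0.2601, 0.3146, 0.2497, 0.1756, 0.0000, 0.0000, 0.0000, 0.0000]  mean=-2.0601  Neff=3.8491  idx=[0, 0, 1, 1, 1, 2, 2, 3]
step 2: w=[0.0000, 0.0000, 0.0627, 0.0627, 0.0627, 0.1557, 0.1557, 0.5006]  mean=-1.4625  Neff=3.2173  idx=[2, 4, 5, 6, 7, 7, 7, 7]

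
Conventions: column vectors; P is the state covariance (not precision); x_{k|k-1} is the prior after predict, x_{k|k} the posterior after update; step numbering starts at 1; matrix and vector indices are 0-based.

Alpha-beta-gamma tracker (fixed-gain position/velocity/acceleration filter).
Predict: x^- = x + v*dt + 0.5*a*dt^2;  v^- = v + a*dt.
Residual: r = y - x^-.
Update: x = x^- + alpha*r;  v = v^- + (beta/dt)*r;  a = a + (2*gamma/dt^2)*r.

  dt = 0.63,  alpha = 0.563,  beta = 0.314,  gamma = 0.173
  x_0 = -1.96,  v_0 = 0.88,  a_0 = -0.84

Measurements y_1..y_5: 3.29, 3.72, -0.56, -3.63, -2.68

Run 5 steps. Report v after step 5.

step 1: x_pred=-1.5723  r=4.8623  x^+=1.1652  v^+=2.7742  a^+=3.3987
step 2: x_pred=3.5874  r=0.1326  x^+=3.6621  v^+=4.9815  a^+=3.5143
step 3: x_pred=7.4978  r=-8.0578  x^+=2.9613  v^+=3.1794  a^+=-3.5102
step 4: x_pred=4.2677  r=-7.8977  x^+=-0.1787  v^+=-2.9683  a^+=-10.3950
step 5: x_pred=-4.1116  r=1.4316  x^+=-3.3056  v^+=-8.8036  a^+=-9.1470

v_post = -8.8036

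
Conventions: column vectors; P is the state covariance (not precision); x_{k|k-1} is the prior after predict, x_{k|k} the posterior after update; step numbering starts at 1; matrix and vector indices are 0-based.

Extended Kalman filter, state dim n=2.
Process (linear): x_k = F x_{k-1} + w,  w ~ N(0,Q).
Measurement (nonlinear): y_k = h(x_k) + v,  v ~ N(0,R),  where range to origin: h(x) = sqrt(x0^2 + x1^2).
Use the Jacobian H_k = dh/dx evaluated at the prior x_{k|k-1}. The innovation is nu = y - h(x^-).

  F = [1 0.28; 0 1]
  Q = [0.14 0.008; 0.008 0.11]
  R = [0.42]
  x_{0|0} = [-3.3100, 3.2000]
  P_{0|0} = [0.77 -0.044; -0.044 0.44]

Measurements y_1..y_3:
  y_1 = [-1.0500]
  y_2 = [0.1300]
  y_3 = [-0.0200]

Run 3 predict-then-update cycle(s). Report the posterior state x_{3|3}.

step 1: x^-=[-2.4140, 3.2000]  P^-=[0.9199 0.0872; 0.0872 0.5500]  H_jac=[-0.6022 0.7983]  S=[1.0203]  K=[-0.4747; 0.3789]  nu=[-5.0584]  x^+=[-0.0127, 1.2835]  P^+=[0.6899 0.2707; 0.2707 0.4035]
step 2: x^-=[0.3467, 1.2835]  P^-=[1.0132 0.3917; 0.3917 0.5135]  H_jac=[0.2608 0.9654]  S=[1.1647]  K=[0.5515; 0.5133]  nu=[-1.1995]  x^+=[-0.3148, 0.6677]  P^+=[0.6589 0.0619; 0.0619 0.2066]
step 3: x^-=[-0.1279, 0.6677]  P^-=[0.8498 0.1278; 0.1278 0.3166]  H_jac=[-0.1881 0.9822]  S=[0.7082]  K=[-0.0484; 0.4051]  nu=[-0.6999]  x^+=[-0.0940, 0.3842]  P^+=[0.8481 0.1417; 0.1417 0.2004]

x_post = [-0.0940, 0.3842]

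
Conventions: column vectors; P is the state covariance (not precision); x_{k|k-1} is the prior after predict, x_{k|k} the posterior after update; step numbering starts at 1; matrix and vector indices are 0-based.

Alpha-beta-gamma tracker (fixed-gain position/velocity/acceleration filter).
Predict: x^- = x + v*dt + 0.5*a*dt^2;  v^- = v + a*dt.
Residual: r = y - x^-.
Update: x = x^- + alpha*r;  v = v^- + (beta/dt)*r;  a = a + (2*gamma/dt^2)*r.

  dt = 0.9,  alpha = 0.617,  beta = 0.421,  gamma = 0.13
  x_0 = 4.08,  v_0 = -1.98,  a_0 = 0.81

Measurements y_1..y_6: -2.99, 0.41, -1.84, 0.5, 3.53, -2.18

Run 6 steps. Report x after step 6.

step 1: x_pred=2.6261  r=-5.6161  x^+=-0.8391  v^+=-3.8781  a^+=-0.9927
step 2: x_pred=-4.7313  r=5.1413  x^+=-1.5591  v^+=-2.3665  a^+=0.6576
step 3: x_pred=-3.4226  r=1.5826  x^+=-2.4461  v^+=-1.0343  a^+=1.1656
step 4: x_pred=-2.9049  r=3.4049  x^+=-0.8041  v^+=1.6075  a^+=2.2586
step 5: x_pred=1.5574  r=1.9726  x^+=2.7745  v^+=4.5630  a^+=2.8917
step 6: x_pred=8.0523  r=-10.2323  x^+=1.7390  v^+=2.3791  a^+=-0.3927

x_post = 1.7390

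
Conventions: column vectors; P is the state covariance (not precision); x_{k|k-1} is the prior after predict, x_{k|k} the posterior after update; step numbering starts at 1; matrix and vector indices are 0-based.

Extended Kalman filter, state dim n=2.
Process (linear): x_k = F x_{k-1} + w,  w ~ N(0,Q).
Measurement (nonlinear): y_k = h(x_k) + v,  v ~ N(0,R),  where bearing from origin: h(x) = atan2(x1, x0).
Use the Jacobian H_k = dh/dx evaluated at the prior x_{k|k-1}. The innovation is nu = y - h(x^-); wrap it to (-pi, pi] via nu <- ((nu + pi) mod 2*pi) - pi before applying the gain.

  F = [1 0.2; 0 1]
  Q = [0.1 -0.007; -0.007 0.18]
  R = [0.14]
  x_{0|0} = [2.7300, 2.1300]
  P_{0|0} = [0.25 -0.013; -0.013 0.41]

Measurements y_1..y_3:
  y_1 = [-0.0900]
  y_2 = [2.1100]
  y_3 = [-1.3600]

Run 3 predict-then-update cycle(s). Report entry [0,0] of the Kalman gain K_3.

step 1: x^-=[3.1560, 2.1300]  P^-=[0.3612 0.0620; 0.0620 0.5900]  H_jac=[-0.1469 0.2177]  S=[0.1718]  K=[-0.2303; 0.6946]  nu=[-0.6837]  x^+=[3.3135, 1.6551]  P^+=[0.3521 0.0895; 0.0895 0.5071]
step 2: x^-=[3.6445, 1.6551]  P^-=[0.5082 0.1839; 0.1839 0.6871]  H_jac=[-0.1033 0.2275]  S=[0.1723]  K=[-0.0619; 0.7967]  nu=[1.6837]  x^+=[3.5403, 2.9965]  P^+=[0.5075 0.1924; 0.1924 0.5777]
step 3: x^-=[4.1397, 2.9965]  P^-=[0.7076 0.3009; 0.3009 0.7577]  H_jac=[-0.1147 0.1585]  S=[0.1574]  K=[-0.2127; 0.5437]  nu=[-1.9866]  x^+=[4.5622, 1.9165]  P^+=[0.7005 0.3192; 0.3192 0.7112]

K[0,0] = -0.2127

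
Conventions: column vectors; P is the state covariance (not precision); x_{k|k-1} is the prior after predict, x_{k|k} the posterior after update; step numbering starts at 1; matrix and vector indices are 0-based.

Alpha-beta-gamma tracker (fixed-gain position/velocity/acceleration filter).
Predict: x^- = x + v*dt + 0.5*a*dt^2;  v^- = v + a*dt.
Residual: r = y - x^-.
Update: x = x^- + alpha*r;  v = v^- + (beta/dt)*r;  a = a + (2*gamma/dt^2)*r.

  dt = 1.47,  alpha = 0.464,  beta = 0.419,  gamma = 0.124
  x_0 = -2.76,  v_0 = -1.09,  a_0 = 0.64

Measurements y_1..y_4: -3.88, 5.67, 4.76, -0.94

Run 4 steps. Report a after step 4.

step 1: x_pred=-3.6708  r=-0.2092  x^+=-3.7679  v^+=-0.2088  a^+=0.6160
step 2: x_pred=-3.4093  r=9.0793  x^+=0.8035  v^+=3.2846  a^+=1.6580
step 3: x_pred=7.4232  r=-2.6632  x^+=6.1875  v^+=4.9627  a^+=1.3523
step 4: x_pred=14.9439  r=-15.8839  x^+=7.5737  v^+=2.4232  a^+=-0.4706

a_post = -0.4706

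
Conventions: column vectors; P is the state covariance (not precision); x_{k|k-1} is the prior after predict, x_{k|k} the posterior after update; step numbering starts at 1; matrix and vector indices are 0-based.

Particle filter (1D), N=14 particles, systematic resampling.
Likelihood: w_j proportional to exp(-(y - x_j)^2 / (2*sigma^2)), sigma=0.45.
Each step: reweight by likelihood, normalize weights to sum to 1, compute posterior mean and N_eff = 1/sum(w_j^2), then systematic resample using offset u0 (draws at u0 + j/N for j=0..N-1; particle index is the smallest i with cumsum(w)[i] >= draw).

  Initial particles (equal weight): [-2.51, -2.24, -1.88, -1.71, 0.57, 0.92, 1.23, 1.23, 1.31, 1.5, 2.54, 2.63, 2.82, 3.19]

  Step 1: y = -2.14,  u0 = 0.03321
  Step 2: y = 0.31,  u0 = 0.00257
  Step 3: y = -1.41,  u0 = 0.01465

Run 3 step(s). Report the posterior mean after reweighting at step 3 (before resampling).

step 1: w=[0.2251, 0.3079, 0.2671, 0.1999, 0.0000, 0.0000, 0.0000, 0.0000, 0.0000, 0.0000, 0.0000, 0.0000, 0.0000, 0.0000]  mean=-2.0987  Neff=3.8945  idx=[0, 0, 0, 1, 1, 1, 1, 2, 2, 2, 2, 3, 3, 3]
step 2: w=[0.0000, 0.0000, 0.0000, 0.0007, 0.0007, 0.0007, 0.0007, 0.0462, 0.0462, 0.0462, 0.0462, 0.2707, 0.2707, 0.2707]  mean=-1.7429  Neff=4.3772  idx=[6, 8, 10, 11, 11, 11, 11, 12, 12, 12, 12, 13, 13, 13]
step 3: w=[0.0180, 0.0571, 0.0571, 0.0789, 0.0789, 0.0789, 0.0789, 0.0789, 0.0789, 0.0789, 0.0789, 0.0789, 0.0789, 0.0789]  mean=-1.7389  Neff=13.2787  idx=[0, 2, 3, 4, 5, 6, 6, 7, 8, 9, 10, 11, 12, 13]

post_mean = -1.7389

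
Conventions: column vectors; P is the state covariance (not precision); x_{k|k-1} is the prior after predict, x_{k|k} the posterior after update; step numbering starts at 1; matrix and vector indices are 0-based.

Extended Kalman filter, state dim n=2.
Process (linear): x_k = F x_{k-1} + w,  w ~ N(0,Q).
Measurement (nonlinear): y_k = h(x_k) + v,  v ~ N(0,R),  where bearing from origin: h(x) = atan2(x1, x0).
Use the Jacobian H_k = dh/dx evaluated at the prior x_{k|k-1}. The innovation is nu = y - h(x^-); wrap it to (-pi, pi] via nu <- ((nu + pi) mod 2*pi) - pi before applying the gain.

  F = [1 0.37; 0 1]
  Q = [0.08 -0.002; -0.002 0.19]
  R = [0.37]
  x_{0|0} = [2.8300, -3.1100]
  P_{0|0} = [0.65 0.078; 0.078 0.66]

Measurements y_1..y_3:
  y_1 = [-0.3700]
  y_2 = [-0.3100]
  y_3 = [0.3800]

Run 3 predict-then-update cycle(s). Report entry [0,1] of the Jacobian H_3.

step 1: x^-=[1.6793, -3.1100]  P^-=[0.8781 0.3202; 0.3202 0.8500]  H_jac=[0.2490 0.1344]  S=[0.4612]  K=[0.5673; 0.4206]  nu=[0.7057]  x^+=[2.0796, -2.8132]  P^+=[0.7296 0.2102; 0.2102 0.7684]
step 2: x^-=[1.0388, -2.8132]  P^-=[1.0704 0.4925; 0.4925 0.9584]  H_jac=[0.3128 0.1155]  S=[0.5231]  K=[0.7488; 0.5061]  nu=[0.9071]  x^+=[1.7180, -2.3541]  P^+=[0.7770 0.2942; 0.2942 0.8244]
step 3: x^-=[0.8470, -2.3541]  P^-=[1.1876 0.5973; 0.5973 1.0144]  H_jac=[0.3761 0.1353]  S=[0.6174]  K=[0.8544; 0.5862]  nu=[1.6054]  x^+=[2.2187, -1.4130]  P^+=[0.7369 0.2880; 0.2880 0.8023]

H_jac[0,1] = 0.1353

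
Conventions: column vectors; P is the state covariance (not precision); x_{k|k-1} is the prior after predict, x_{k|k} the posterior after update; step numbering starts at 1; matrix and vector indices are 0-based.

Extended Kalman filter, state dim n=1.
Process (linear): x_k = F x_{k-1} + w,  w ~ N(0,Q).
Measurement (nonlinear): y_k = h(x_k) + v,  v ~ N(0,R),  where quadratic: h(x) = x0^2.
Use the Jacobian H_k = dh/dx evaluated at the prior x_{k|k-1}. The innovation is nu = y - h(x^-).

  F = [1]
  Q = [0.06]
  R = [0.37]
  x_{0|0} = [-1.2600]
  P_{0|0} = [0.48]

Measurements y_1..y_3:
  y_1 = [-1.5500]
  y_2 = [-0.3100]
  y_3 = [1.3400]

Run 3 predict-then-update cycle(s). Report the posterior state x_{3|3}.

step 1: x^-=[-1.2600]  P^-=[0.5400]  H_jac=[-2.5200]  S=[3.7992]  K=[-0.3582]  nu=[-3.1376]  x^+=[-0.1362]  P^+=[0.0526]
step 2: x^-=[-0.1362]  P^-=[0.1126]  H_jac=[-0.2724]  S=[0.3784]  K=[-0.0810]  nu=[-0.3285]  x^+=[-0.1095]  P^+=[0.1101]
step 3: x^-=[-0.1095]  P^-=[0.1701]  H_jac=[-0.2191]  S=[0.3782]  K=[-0.0986]  nu=[1.3280]  x^+=[-0.2404]  P^+=[0.1664]

x_post = [-0.2404]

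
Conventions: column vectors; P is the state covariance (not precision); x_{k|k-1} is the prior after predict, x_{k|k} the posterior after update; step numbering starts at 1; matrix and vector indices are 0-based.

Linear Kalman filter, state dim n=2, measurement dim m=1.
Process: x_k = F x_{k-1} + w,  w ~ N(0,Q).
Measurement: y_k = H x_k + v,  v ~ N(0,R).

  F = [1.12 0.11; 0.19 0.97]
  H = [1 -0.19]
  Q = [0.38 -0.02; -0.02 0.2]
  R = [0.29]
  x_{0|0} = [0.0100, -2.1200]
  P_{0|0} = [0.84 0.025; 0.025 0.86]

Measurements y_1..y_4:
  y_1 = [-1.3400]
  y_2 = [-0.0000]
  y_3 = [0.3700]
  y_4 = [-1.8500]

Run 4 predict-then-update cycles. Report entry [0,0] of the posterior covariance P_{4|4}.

P_post[0,0] = 0.2895

step 1: x^-=[-0.2220, -2.0545]  P^-=[1.4503 0.2782; 0.2782 1.0487]  S=[1.6724]  K=[0.8356; 0.0472]  nu=[-1.5084]  x^+=[-1.4823, -2.1257]  P^+=[0.2826 0.2122; 0.2122 1.0450]
step 2: x^-=[-1.8940, -2.3436]  P^-=[0.7995 0.3867; 0.3867 1.2717]  S=[0.9885]  K=[0.7345; 0.1467]  nu=[1.4488]  x^+=[-0.8299, -2.1310]  P^+=[0.2662 0.2801; 0.2801 1.2504]
step 3: x^-=[-1.1639, -2.2247]  P^-=[0.7981 0.4803; 0.4803 1.4893]  S=[0.9594]  K=[0.7368; 0.2056]  nu=[1.1112]  x^+=[-0.3452, -1.9962]  P^+=[0.2773 0.3349; 0.3349 1.4488]
step 4: x^-=[-0.6062, -2.0019]  P^-=[0.8279 0.5644; 0.5644 1.6966]  S=[0.9647]  K=[0.7471; 0.2509]  nu=[-1.6242]  x^+=[-1.8195, -2.4095]  P^+=[0.2895 0.3836; 0.3836 1.6359]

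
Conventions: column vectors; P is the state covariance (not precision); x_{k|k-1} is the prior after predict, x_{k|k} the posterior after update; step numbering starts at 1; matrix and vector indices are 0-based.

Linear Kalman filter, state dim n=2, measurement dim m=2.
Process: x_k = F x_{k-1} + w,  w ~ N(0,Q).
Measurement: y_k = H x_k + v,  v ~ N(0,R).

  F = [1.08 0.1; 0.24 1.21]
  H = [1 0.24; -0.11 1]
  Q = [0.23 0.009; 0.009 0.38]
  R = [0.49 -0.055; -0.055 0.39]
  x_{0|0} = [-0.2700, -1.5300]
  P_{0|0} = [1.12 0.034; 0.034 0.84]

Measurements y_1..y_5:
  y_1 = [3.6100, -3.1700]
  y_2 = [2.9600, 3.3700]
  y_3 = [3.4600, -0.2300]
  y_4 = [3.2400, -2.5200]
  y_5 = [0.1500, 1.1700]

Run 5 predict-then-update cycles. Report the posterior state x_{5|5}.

x_post = [1.7604, 0.4472]

step 1: x^-=[-0.4446, -1.9161]  P^-=[1.5521 0.4462; 0.4462 1.6941]  S=[2.3539 0.6153; 0.6153 2.0047]  K=[0.7273 -0.0858; 0.1607 0.7713]  nu=[4.5145, -1.3028]  x^+=[2.9506, -2.1955]  P^+=[0.3690 -0.0329; -0.0329 0.2883]
step 2: x^-=[2.9671, -1.9483]  P^-=[0.6562 0.0958; 0.0958 0.8043]  S=[1.2385 0.1591; 0.1591 1.1812]  K=[0.5554 -0.0548; 0.1495 0.6519]  nu=[0.4605, 5.6447]  x^+=[2.9133, 1.8002]  P^+=[0.2802 -0.0211; -0.0211 0.2437]
step 3: x^-=[3.3264, 2.8774]  P^-=[0.5548 0.0830; 0.0830 0.7407]  S=[1.1273 0.1426; 0.1426 1.1191]  K=[0.5156 -0.0460; 0.1511 0.6344]  nu=[-0.5570, -2.7415]  x^+=[3.1654, 1.0540]  P^+=[0.2594 -0.0178; -0.0178 0.2372]
step 4: x^-=[3.5240, 2.0350]  P^-=[0.5312 0.0813; 0.0813 0.7318]  S=[1.1023 0.1414; 0.1414 1.1104]  K=[0.5052 -0.0437; 0.1521 0.6317]  nu=[-0.7724, -4.1674]  x^+=[3.3160, -0.7149]  P^+=[0.2540 -0.0169; -0.0169 0.2361]
step 5: x^-=[3.5098, -0.0692]  P^-=[0.5250 0.0809; 0.0809 0.7305]  S=[1.0959 0.1414; 0.1414 1.1091]  K=[0.5023 -0.0431; 0.1524 0.6312]  nu=[-3.3432, 1.6252]  x^+=[1.7604, 0.4472]  P^+=[0.2525 -0.0167; -0.0167 0.2360]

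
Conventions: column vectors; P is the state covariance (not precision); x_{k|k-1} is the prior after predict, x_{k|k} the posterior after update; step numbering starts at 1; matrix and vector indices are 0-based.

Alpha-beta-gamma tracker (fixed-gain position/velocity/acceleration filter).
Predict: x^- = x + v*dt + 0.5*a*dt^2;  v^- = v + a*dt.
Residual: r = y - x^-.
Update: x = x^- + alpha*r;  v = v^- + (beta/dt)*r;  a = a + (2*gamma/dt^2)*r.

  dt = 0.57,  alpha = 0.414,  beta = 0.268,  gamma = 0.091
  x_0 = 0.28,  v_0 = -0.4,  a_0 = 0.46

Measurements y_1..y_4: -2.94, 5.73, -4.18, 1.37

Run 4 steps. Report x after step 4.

x_post = 0.3965

step 1: x_pred=0.1267  r=-3.0667  x^+=-1.1429  v^+=-1.5797  a^+=-1.2579
step 2: x_pred=-2.2477  r=7.9777  x^+=1.0551  v^+=1.4542  a^+=3.2110
step 3: x_pred=2.4056  r=-6.5856  x^+=-0.3208  v^+=0.1881  a^+=-0.4781
step 4: x_pred=-0.2913  r=1.6613  x^+=0.3965  v^+=0.6967  a^+=0.4525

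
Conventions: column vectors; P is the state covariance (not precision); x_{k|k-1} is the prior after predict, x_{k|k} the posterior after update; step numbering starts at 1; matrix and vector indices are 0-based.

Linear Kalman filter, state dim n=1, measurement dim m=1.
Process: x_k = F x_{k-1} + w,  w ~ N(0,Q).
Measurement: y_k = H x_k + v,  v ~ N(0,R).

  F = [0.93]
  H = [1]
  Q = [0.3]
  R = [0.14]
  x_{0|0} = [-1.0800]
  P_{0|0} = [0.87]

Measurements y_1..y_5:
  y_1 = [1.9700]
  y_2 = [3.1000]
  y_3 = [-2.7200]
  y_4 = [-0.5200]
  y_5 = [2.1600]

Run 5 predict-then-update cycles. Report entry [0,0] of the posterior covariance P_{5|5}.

P_post[0,0] = 0.1030

step 1: x^-=[-1.0044]  P^-=[1.0525]  S=[1.1925]  K=[0.8826]  nu=[2.9744]  x^+=[1.6208]  P^+=[0.1236]
step 2: x^-=[1.5073]  P^-=[0.4069]  S=[0.5469]  K=[0.7440]  nu=[1.5927]  x^+=[2.6923]  P^+=[0.1042]
step 3: x^-=[2.5038]  P^-=[0.3901]  S=[0.5301]  K=[0.7359]  nu=[-5.2238]  x^+=[-1.3404]  P^+=[0.1030]
step 4: x^-=[-1.2465]  P^-=[0.3891]  S=[0.5291]  K=[0.7354]  nu=[0.7265]  x^+=[-0.7122]  P^+=[0.1030]
step 5: x^-=[-0.6624]  P^-=[0.3890]  S=[0.5290]  K=[0.7354]  nu=[2.8224]  x^+=[1.4131]  P^+=[0.1030]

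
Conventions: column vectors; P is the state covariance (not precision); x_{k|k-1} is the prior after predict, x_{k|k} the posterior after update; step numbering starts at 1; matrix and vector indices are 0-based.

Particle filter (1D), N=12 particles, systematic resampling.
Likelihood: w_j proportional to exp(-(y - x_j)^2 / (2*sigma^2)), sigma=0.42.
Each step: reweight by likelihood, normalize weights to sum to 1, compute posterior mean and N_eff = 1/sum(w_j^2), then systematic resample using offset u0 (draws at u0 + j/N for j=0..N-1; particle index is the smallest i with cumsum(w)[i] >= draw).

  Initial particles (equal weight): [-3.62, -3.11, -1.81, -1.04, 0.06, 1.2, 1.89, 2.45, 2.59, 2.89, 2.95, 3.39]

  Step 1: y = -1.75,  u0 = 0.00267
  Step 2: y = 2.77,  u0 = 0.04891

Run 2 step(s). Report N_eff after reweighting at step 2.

N_eff = 2.0000

step 1: w=[0.0000, 0.0043, 0.8016, 0.1940, 0.0001, 0.0000, 0.0000, 0.0000, 0.0000, 0.0000, 0.0000, 0.0000]  mean=-1.6661  Neff=1.4701  idx=[1, 2, 2, 2, 2, 2, 2, 2, 2, 2, 3, 3]
step 2: w=[0.0000, 0.0000, 0.0000, 0.0000, 0.0000, 0.0000, 0.0000, 0.0000, 0.0000, 0.0000, 0.5000, 0.5000]  mean=-1.0400  Neff=2.0000  idx=[10, 10, 10, 10, 10, 10, 11, 11, 11, 11, 11, 11]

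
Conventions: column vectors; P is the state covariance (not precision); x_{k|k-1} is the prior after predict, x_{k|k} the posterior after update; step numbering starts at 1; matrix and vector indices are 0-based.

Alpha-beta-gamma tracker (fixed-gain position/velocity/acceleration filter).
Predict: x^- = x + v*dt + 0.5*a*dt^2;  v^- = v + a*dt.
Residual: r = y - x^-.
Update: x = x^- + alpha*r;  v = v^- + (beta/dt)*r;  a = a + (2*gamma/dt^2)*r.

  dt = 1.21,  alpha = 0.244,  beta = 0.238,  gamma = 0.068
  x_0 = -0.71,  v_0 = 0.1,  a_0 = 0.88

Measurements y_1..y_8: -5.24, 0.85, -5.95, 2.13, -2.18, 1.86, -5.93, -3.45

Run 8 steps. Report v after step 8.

v_post = -2.0460

step 1: x_pred=0.0552  r=-5.2952  x^+=-1.2368  v^+=0.1233  a^+=0.3881
step 2: x_pred=-0.8035  r=1.6535  x^+=-0.4001  v^+=0.9181  a^+=0.5417
step 3: x_pred=1.1074  r=-7.0574  x^+=-0.6146  v^+=0.1855  a^+=-0.1138
step 4: x_pred=-0.4735  r=2.6035  x^+=0.1618  v^+=0.5598  a^+=0.1280
step 5: x_pred=0.9329  r=-3.1129  x^+=0.1733  v^+=0.1024  a^+=-0.1612
step 6: x_pred=0.1793  r=1.6807  x^+=0.5894  v^+=0.2380  a^+=-0.0050
step 7: x_pred=0.8737  r=-6.8037  x^+=-0.7864  v^+=-1.1063  a^+=-0.6370
step 8: x_pred=-2.5914  r=-0.8586  x^+=-2.8009  v^+=-2.0460  a^+=-0.7168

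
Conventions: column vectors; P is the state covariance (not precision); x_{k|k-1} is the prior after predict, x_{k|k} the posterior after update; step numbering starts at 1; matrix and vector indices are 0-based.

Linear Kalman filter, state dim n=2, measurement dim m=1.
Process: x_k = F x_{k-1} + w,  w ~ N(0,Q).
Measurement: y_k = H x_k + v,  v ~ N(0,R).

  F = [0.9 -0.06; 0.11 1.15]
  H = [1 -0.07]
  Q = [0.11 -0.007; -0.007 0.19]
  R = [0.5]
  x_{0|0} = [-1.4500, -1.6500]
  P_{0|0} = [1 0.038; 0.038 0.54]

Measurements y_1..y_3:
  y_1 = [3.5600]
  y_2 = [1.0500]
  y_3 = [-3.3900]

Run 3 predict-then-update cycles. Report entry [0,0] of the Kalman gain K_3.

step 1: x^-=[-1.2060, -2.0570]  P^-=[0.9178 0.0938; 0.0938 0.9259]  S=[1.4092]  K=[0.6466; 0.0206]  nu=[4.6220]  x^+=[1.7828, -1.9619]  P^+=[0.3286 0.0751; 0.0751 0.9253]
step 2: x^-=[1.7222, -2.0600]  P^-=[0.3714 0.0389; 0.0389 1.4366]  S=[0.8730]  K=[0.4223; -0.0707]  nu=[-0.8164]  x^+=[1.3774, -2.0023]  P^+=[0.2157 0.0649; 0.0649 1.4323]
step 3: x^-=[1.3598, -2.1512]  P^-=[0.2829 -0.0177; -0.0177 2.1032]  S=[0.7956]  K=[0.3571; -0.2073]  nu=[-4.9004]  x^+=[-0.3899, -1.1354]  P^+=[0.1814 0.0412; 0.0412 2.0690]

K[0,0] = 0.3571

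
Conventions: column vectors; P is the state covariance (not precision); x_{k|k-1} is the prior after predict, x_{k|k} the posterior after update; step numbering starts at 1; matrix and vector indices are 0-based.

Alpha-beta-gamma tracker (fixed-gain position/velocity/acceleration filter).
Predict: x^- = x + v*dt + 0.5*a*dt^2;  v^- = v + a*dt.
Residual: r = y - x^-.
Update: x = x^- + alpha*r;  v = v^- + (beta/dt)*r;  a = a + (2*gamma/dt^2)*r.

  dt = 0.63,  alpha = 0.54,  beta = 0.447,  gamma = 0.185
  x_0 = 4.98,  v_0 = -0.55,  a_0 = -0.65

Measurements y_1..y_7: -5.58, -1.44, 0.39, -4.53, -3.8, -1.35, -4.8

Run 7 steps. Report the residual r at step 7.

step 1: x_pred=4.5045  r=-10.0845  x^+=-0.9411  v^+=-8.1147  a^+=-10.0510
step 2: x_pred=-8.0480  r=6.6080  x^+=-4.4797  v^+=-9.7583  a^+=-3.8909
step 3: x_pred=-11.3996  r=11.7896  x^+=-5.0332  v^+=-3.8446  a^+=7.0996
step 4: x_pred=-6.0464  r=1.5164  x^+=-5.2275  v^+=1.7041  a^+=8.5132
step 5: x_pred=-2.4645  r=-1.3355  x^+=-3.1857  v^+=6.1199  a^+=7.2682
step 6: x_pred=2.1122  r=-3.4622  x^+=0.2426  v^+=8.2423  a^+=4.0407
step 7: x_pred=6.2372  r=-11.0372  x^+=0.2771  v^+=2.9568  a^+=-6.2484

resid = -11.0372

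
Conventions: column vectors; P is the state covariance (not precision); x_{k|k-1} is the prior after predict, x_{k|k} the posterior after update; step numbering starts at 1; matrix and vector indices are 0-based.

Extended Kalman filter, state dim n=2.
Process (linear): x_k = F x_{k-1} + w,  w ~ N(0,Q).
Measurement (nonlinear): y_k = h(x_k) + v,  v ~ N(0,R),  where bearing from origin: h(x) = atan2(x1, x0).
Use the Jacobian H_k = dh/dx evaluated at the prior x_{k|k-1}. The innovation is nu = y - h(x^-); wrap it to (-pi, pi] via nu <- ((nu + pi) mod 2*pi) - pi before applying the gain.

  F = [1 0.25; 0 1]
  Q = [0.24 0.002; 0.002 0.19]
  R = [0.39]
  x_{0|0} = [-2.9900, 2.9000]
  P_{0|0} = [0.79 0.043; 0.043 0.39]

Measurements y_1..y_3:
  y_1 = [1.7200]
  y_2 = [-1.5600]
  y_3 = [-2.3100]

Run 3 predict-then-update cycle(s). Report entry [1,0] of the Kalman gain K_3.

K[1,0] = -0.4897

step 1: x^-=[-2.2650, 2.9000]  P^-=[1.0759 0.1425; 0.1425 0.5800]  H_jac=[-0.2142 -0.1673]  S=[0.4658]  K=[-0.5459; -0.2738]  nu=[-0.5139]  x^+=[-1.9845, 3.0407]  P^+=[0.9371 0.0729; 0.0729 0.5451]
step 2: x^-=[-1.2243, 3.0407]  P^-=[1.2476 0.2111; 0.2111 0.7351]  H_jac=[-0.2830 -0.1139]  S=[0.5131]  K=[-0.7350; -0.2797]  nu=[2.7696]  x^+=[-3.2600, 2.2660]  P^+=[0.9704 0.1057; 0.1057 0.6949]
step 3: x^-=[-2.6935, 2.2660]  P^-=[1.3067 0.2814; 0.2814 0.8849]  H_jac=[-0.1829 -0.2174]  S=[0.4979]  K=[-0.6028; -0.4897]  nu=[1.5310]  x^+=[-3.6165, 1.5162]  P^+=[1.1257 0.1344; 0.1344 0.7655]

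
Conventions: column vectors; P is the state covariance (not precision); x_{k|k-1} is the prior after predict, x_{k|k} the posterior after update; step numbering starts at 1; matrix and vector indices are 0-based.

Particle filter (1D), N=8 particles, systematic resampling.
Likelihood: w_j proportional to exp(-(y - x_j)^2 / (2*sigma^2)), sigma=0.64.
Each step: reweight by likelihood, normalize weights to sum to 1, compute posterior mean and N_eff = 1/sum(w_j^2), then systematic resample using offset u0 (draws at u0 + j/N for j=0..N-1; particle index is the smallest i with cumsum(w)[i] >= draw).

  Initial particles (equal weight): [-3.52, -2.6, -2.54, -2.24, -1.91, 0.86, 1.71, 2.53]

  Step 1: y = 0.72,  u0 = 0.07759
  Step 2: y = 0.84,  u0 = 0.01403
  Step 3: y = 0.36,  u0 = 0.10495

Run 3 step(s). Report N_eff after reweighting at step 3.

N_eff = 7.2741

step 1: w=[0.0000, 0.0000, 0.0000, 0.0000, 0.0002, 0.7527, 0.2330, 0.0141]  mean=1.0811  Neff=1.6103  idx=[5, 5, 5, 5, 5, 5, 6, 6]
step 2: w=[0.1472, 0.1472, 0.1472, 0.1472, 0.1472, 0.1472, 0.0585, 0.0585]  mean=0.9594  Neff=7.3094  idx=[0, 0, 1, 2, 3, 4, 5, 6]
step 3: w=[0.1399, 0.1399, 0.1399, 0.1399, 0.1399, 0.1399, 0.1399, 0.0205]  mean=0.8774  Neff=7.2741  idx=[0, 1, 2, 3, 4, 5, 6, 7]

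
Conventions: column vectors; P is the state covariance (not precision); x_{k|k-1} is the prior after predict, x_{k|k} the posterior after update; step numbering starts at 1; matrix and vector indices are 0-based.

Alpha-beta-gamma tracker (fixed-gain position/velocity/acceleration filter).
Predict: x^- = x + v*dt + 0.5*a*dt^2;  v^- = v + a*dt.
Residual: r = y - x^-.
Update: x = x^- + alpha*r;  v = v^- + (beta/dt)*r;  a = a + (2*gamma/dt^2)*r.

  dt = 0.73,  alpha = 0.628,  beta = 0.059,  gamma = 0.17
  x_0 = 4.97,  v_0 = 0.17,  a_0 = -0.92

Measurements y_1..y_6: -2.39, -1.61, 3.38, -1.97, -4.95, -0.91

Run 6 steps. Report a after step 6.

a_post = 9.5531

step 1: x_pred=4.8490  r=-7.2390  x^+=0.3029  v^+=-1.0867  a^+=-5.5386
step 2: x_pred=-1.9661  r=0.3561  x^+=-1.7425  v^+=-5.1011  a^+=-5.3114
step 3: x_pred=-6.8815  r=10.2615  x^+=-0.4373  v^+=-8.1490  a^+=1.2356
step 4: x_pred=-6.0568  r=4.0868  x^+=-3.4903  v^+=-6.9167  a^+=3.8431
step 5: x_pred=-7.5155  r=2.5655  x^+=-5.9044  v^+=-3.9039  a^+=5.4799
step 6: x_pred=-7.2941  r=6.3841  x^+=-3.2849  v^+=0.6124  a^+=9.5531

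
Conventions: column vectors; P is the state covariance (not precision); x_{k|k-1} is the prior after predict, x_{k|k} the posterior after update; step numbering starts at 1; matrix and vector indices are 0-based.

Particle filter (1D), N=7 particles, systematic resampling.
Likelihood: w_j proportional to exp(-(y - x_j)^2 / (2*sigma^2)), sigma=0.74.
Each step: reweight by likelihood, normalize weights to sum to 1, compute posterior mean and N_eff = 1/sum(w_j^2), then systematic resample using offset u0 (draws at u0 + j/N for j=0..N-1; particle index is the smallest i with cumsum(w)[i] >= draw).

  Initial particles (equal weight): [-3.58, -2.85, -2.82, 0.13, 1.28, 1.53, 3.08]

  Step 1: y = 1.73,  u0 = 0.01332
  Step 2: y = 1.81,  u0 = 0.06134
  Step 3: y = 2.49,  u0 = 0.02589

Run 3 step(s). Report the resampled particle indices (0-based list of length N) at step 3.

step 1: w=[0.0000, 0.0000, 0.0000, 0.0464, 0.3994, 0.4632, 0.0910]  mean=1.5062  Neff=2.6006  idx=[3, 4, 4, 4, 5, 5, 5]
step 2: w=[0.0146, 0.1491, 0.1491, 0.1491, 0.1794, 0.1794, 0.1794]  mean=1.3977  Neff=6.1195  idx=[1, 2, 3, 4, 4, 5, 6]
step 3: w=[0.1046, 0.1046, 0.1046, 0.1716, 0.1716, 0.1716, 0.1716]  mean=1.4516  Neff=6.6419  idx=[0, 1, 2, 3, 4, 5, 6]

resampled_idx = [0, 1, 2, 3, 4, 5, 6]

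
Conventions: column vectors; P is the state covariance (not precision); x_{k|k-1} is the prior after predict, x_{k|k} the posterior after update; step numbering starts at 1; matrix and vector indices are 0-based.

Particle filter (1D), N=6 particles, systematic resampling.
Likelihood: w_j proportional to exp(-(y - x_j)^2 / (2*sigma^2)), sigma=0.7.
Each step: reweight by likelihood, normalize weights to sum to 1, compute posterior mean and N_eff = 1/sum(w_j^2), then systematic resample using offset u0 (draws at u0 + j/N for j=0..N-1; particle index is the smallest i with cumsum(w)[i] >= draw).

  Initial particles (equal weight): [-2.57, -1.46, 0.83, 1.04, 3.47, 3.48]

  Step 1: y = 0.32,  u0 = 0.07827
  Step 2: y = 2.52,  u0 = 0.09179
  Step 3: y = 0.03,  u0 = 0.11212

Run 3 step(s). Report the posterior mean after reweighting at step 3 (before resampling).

step 1: w=[0.0001, 0.0283, 0.5494, 0.4221, 0.0000, 0.0000]  mean=0.8536  Neff=2.0796  idx=[2, 2, 2, 3, 3, 3]
step 2: w=[0.1121, 0.1121, 0.1121, 0.2212, 0.2212, 0.2212]  mean=0.9694  Neff=5.4199  idx=[0, 2, 3, 4, 4, 5]
step 3: w=[0.2121, 0.2121, 0.1439, 0.1439, 0.1439, 0.1439]  mean=0.9509  Neff=5.7848  idx=[0, 1, 2, 3, 4, 5]

post_mean = 0.9509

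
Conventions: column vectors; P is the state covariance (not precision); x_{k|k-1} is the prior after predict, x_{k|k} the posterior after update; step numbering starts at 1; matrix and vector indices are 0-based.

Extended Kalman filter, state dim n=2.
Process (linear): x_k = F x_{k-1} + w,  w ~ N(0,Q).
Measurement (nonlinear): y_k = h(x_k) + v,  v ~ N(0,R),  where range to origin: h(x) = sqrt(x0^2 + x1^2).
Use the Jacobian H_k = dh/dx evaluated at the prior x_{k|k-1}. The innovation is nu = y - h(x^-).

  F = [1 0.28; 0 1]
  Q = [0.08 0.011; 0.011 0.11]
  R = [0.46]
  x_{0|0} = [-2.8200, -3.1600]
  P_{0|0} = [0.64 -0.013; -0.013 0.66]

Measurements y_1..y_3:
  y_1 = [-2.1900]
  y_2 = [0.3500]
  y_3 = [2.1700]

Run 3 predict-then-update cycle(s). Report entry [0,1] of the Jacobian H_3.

H_jac[0,1] = 0.2714

step 1: x^-=[-3.7048, -3.1600]  P^-=[0.7645 0.1828; 0.1828 0.7700]  H_jac=[-0.7608 -0.6489]  S=[1.4073]  K=[-0.4976; -0.4539]  nu=[-7.0594]  x^+=[-0.1921, 0.0442]  P^+=[0.4160 -0.1350; -0.1350 0.4801]
step 2: x^-=[-0.1798, 0.0442]  P^-=[0.4580 0.0104; 0.0104 0.5901]  H_jac=[-0.9710 0.2390]  S=[0.9208]  K=[-0.4803; 0.1422]  nu=[0.1649]  x^+=[-0.2590, 0.0677]  P^+=[0.2456 0.0733; 0.0733 0.5714]
step 3: x^-=[-0.2400, 0.0677]  P^-=[0.4114 0.2443; 0.2443 0.6814]  H_jac=[-0.9625 0.2714]  S=[0.7637]  K=[-0.4317; -0.0657]  nu=[1.9206]  x^+=[-1.0691, -0.0584]  P^+=[0.2691 0.2226; 0.2226 0.6782]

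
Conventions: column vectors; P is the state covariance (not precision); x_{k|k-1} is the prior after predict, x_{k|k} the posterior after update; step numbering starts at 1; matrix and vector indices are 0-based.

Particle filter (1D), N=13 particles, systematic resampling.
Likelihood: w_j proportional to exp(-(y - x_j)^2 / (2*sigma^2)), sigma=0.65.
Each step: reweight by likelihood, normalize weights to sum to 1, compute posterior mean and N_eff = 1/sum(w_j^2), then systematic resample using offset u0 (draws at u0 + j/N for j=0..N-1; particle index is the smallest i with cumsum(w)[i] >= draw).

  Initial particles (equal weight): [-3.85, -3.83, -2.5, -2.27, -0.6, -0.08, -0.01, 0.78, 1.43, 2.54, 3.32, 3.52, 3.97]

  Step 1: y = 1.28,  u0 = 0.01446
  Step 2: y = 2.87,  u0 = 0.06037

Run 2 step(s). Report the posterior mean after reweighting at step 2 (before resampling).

post_mean = 2.1078

step 1: w=[0.0000, 0.0000, 0.0000, 0.0000, 0.0071, 0.0522, 0.0650, 0.3464, 0.4535, 0.0711, 0.0034, 0.0012, 0.0001]  mean=1.1062  Neff=2.9611  idx=[5, 6, 7, 7, 7, 7, 8, 8, 8, 8, 8, 8, 9]
step 2: w=[0.0000, 0.0000, 0.0040, 0.0040, 0.0040, 0.0040, 0.0606, 0.0606, 0.0606, 0.0606, 0.0606, 0.0606, 0.6201]  mean=2.1078  Neff=2.4591  idx=[6, 7, 9, 10, 11, 12, 12, 12, 12, 12, 12, 12, 12]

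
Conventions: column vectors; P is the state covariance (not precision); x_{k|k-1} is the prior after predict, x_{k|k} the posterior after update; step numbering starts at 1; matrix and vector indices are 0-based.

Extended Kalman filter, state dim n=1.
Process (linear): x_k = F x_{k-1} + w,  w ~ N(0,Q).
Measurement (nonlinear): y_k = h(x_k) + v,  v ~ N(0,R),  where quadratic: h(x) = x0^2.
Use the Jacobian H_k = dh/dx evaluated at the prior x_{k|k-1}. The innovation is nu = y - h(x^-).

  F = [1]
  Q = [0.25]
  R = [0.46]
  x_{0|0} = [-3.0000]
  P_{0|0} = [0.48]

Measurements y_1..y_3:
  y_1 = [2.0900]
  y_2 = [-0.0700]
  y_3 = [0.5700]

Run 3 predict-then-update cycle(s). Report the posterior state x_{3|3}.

x_post = [-0.8554]

step 1: x^-=[-3.0000]  P^-=[0.7300]  H_jac=[-6.0000]  S=[26.7400]  K=[-0.1638]  nu=[-6.9100]  x^+=[-1.8681]  P^+=[0.0126]
step 2: x^-=[-1.8681]  P^-=[0.2626]  H_jac=[-3.7363]  S=[4.1253]  K=[-0.2378]  nu=[-3.5600]  x^+=[-1.0216]  P^+=[0.0293]
step 3: x^-=[-1.0216]  P^-=[0.2793]  H_jac=[-2.0432]  S=[1.6259]  K=[-0.3510]  nu=[-0.4736]  x^+=[-0.8554]  P^+=[0.0790]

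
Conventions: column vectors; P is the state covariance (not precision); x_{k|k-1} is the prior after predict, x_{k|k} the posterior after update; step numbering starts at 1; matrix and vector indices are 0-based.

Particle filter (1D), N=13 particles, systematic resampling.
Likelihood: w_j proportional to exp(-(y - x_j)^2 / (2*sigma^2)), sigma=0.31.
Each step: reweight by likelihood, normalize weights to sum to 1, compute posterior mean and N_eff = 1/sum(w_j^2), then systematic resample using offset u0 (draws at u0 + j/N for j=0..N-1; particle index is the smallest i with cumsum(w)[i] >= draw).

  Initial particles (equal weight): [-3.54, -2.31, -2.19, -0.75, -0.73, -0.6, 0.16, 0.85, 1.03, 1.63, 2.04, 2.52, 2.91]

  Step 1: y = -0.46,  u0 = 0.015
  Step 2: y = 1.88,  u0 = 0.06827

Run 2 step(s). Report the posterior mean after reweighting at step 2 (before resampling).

step 1: w=[0.0000, 0.0000, 0.0000, 0.2726, 0.2889, 0.3813, 0.0571, 0.0001, 0.0000, 0.0000, 0.0000, 0.0000, 0.0000]  mean=-0.6349  Neff=3.2634  idx=[3, 3, 3, 3, 4, 4, 4, 4, 5, 5, 5, 5, 5]
step 2: w=[0.0036, 0.0036, 0.0036, 0.0036, 0.0061, 0.0061, 0.0061, 0.0061, 0.1922, 0.1922, 0.1922, 0.1922, 0.1922]  mean=-0.6053  Neff=5.4064  idx=[8, 8, 8, 9, 9, 10, 10, 10, 11, 11, 12, 12, 12]

post_mean = -0.6053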